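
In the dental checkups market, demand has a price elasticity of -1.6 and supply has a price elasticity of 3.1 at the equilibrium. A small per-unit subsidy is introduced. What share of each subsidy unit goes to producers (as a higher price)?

For a small subsidy around the equilibrium, the benefit split depends on the relative slopes, which at a point are proportional to the elasticities.
Buyer share = εs/(εs + |εd|) = 3.1/(3.1 + 1.6) = 31/47; seller share = |εd|/(εs + |εd|) = 16/47.
So producers capture 16/47 of the subsidy.

Producer share = 16/47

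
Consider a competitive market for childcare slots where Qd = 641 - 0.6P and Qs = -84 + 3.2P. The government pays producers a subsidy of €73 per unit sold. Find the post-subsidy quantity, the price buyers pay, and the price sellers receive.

Pre-subsidy: 641 - 0.6P = -84 + 3.2P gives P* = 3625/19, Q* = 10004/19.
With the subsidy, sellers receive Ps = Pb + 73 for each unit, where Pb is the price buyers pay.
Supply in terms of Pb becomes Qs = -84 + 3.2(Pb + 73) = 149.6 + 3.2Pb. Setting this equal to demand: 641 - 0.6Pb = 149.6 + 3.2Pb, so Pb = 2457/19.
Sellers receive Ps = 2457/19 + 73 = 3844/19; Q' = 641 − 0.6·(2457/19) = 53524/95.

Q' = 53524/95; buyers pay 2457/19; sellers receive 3844/19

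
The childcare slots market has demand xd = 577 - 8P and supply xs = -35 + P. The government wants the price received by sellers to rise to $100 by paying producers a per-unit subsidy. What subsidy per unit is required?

Required subsidy s = $36 per unit

At a seller price of 100, quantity supplied is -35 + 1·100 = 65.
Buyers absorb 65 only when they pay Pb with 577 − 8·Pb = 65, i.e. Pb = 64.
s = Ps − Pb = 100 − 64 = 36.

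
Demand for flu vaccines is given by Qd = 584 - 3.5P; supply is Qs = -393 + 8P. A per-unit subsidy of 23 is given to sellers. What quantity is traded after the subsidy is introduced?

Pre-subsidy: 584 - 3.5P = -393 + 8P gives P* = 1954/23, Q* = 6593/23.
With the subsidy, sellers receive Ps = Pb + 23 for each unit, where Pb is the price buyers pay.
Supply in terms of Pb becomes Qs = -393 + 8(Pb + 23) = -209 + 8Pb. Setting this equal to demand: 584 - 3.5Pb = -209 + 8Pb, so Pb = 1586/23.
Sellers receive Ps = 1586/23 + 23 = 2115/23; Q' = 584 − 3.5·(1586/23) = 7881/23.

Q' = 7881/23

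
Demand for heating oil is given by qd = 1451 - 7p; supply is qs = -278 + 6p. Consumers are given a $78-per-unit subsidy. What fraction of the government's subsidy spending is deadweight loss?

Pre-subsidy: 1451 - 7p = -278 + 6p gives p* = 133, q* = 520.
With the rebate, buyers effectively pay pb = ps − 78, where ps is the price sellers receive.
Demand in terms of ps becomes qd = 1451 − 7(ps − 78) = 1997 - 7ps. Setting this equal to supply: 1997 - 7ps = -278 + 6ps, so ps = 175.
Buyers pay pb = 175 − 78 = 97; q' = -278 + 6·175 = 772.
ΔCS = ½(520 + 772)(133 − 97) = 23256; ΔPS = ½(520 + 772)(175 − 133) = 27132.
Government spending = 78 × 772 = 60216.
DWL = ½ × 78 × (772 − 520) = 9828; fraction = 9828 / 60216 = 63/386.

DWL / government spending = 63/386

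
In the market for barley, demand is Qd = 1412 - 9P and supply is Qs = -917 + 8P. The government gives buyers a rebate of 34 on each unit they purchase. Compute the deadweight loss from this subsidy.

Pre-subsidy: 1412 - 9P = -917 + 8P gives P* = 137, Q* = 179.
With the rebate, buyers effectively pay Pb = Ps − 34, where Ps is the price sellers receive.
Demand in terms of Ps becomes Qd = 1412 − 9(Ps − 34) = 1718 - 9Ps. Setting this equal to supply: 1718 - 9Ps = -917 + 8Ps, so Ps = 155.
Buyers pay Pb = 155 − 34 = 121; Q' = -917 + 8·155 = 323.
The subsidy expands output by 323 − 179 = 144 past the efficient level; on those units the gap between marginal cost and willingness to pay runs from 0 up to 34.
DWL = ½ × 34 × 144 = 2448.

Deadweight loss = 2448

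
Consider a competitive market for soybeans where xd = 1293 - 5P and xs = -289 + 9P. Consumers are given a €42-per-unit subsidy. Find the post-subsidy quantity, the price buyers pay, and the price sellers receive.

x' = 863; buyers pay €86; sellers receive €128

Pre-subsidy: 1293 - 5P = -289 + 9P gives P* = 113, x* = 728.
With the rebate, buyers effectively pay Pb = Ps − 42, where Ps is the price sellers receive.
Demand in terms of Ps becomes xd = 1293 − 5(Ps − 42) = 1503 - 5Ps. Setting this equal to supply: 1503 - 5Ps = -289 + 9Ps, so Ps = 128.
Buyers pay Pb = 128 − 42 = 86; x' = -289 + 9·128 = 863.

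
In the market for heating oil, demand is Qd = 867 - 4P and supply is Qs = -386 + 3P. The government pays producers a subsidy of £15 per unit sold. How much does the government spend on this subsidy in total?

Government cost = 18555/7

Pre-subsidy: 867 - 4P = -386 + 3P gives P* = 179, Q* = 151.
With the subsidy, sellers receive Ps = Pb + 15 for each unit, where Pb is the price buyers pay.
Supply in terms of Pb becomes Qs = -386 + 3(Pb + 15) = -341 + 3Pb. Setting this equal to demand: 867 - 4Pb = -341 + 3Pb, so Pb = 1208/7.
Sellers receive Ps = 1208/7 + 15 = 1313/7; Q' = 867 − 4·(1208/7) = 1237/7.
Government outlay = subsidy × quantity = 15 × 1237/7 = 18555/7.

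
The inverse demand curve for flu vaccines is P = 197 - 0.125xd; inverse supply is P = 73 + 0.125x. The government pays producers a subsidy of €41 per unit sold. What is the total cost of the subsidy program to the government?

Government cost = €27060

Pre-subsidy: 197 - 0.125x = 73 + 0.125x gives x* = 496 and P* = 135.
With the subsidy, sellers receive Ps = Pb + 41 for each unit, where Pb is the price buyers pay.
On the curves, Pb = 197 - 0.125x and Ps = 73 + 0.125x; the wedge Ps − Pb = 41 gives 73 + 0.125x − (197 - 0.125x) = 41, so x' = 660.
Then Pb = 197 − 0.125·660 = 114.5 and Ps = 73 + 0.125·660 = 155.5.
Government outlay = subsidy × quantity = 41 × 660 = 27060.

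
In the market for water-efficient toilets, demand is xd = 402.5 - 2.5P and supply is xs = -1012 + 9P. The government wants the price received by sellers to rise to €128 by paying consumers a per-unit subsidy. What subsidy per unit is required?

At a seller price of 128, quantity supplied is -1012 + 9·128 = 140.
Buyers absorb 140 only when they pay Pb with 402.5 − 2.5·Pb = 140, i.e. Pb = 105.
s = Ps − Pb = 128 − 105 = 23.

Required subsidy s = €23 per unit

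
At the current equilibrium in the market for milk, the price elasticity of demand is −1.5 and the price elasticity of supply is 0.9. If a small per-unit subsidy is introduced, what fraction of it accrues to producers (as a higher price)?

For a small subsidy around the equilibrium, the benefit split depends on the relative slopes, which at a point are proportional to the elasticities.
Buyer share = εs/(εs + |εd|) = 0.9/(0.9 + 1.5) = 0.375; seller share = |εd|/(εs + |εd|) = 0.625.
So producers capture 0.625 of the subsidy.

Producer share = 0.625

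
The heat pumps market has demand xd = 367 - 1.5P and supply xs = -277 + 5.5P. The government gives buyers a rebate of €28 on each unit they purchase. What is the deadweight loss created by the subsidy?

Pre-subsidy: 367 - 1.5P = -277 + 5.5P gives P* = 92, x* = 229.
With the rebate, buyers effectively pay Pb = Ps − 28, where Ps is the price sellers receive.
Demand in terms of Ps becomes xd = 367 − 1.5(Ps − 28) = 409 - 1.5Ps. Setting this equal to supply: 409 - 1.5Ps = -277 + 5.5Ps, so Ps = 98.
Buyers pay Pb = 98 − 28 = 70; x' = -277 + 5.5·98 = 262.
The subsidy expands output by 262 − 229 = 33 past the efficient level; on those units the gap between marginal cost and willingness to pay runs from 0 up to 28.
DWL = ½ × 28 × 33 = 462.

Deadweight loss = €462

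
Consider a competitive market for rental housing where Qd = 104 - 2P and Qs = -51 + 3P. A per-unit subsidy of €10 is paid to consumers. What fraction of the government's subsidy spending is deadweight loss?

DWL / government spending = 1/9

Pre-subsidy: 104 - 2P = -51 + 3P gives P* = 31, Q* = 42.
With the rebate, buyers effectively pay Pb = Ps − 10, where Ps is the price sellers receive.
Demand in terms of Ps becomes Qd = 104 − 2(Ps − 10) = 124 - 2Ps. Setting this equal to supply: 124 - 2Ps = -51 + 3Ps, so Ps = 35.
Buyers pay Pb = 35 − 10 = 25; Q' = -51 + 3·35 = 54.
ΔCS = ½(42 + 54)(31 − 25) = 288; ΔPS = ½(42 + 54)(35 − 31) = 192.
Government spending = 10 × 54 = 540.
DWL = ½ × 10 × (54 − 42) = 60; fraction = 60 / 540 = 1/9.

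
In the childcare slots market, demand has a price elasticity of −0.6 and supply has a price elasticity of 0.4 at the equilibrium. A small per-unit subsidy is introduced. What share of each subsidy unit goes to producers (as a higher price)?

Producer share = 0.6

For a small subsidy around the equilibrium, the benefit split depends on the relative slopes, which at a point are proportional to the elasticities.
Buyer share = εs/(εs + |εd|) = 0.4/(0.4 + 0.6) = 0.4; seller share = |εd|/(εs + |εd|) = 0.6.
So producers capture 0.6 of the subsidy.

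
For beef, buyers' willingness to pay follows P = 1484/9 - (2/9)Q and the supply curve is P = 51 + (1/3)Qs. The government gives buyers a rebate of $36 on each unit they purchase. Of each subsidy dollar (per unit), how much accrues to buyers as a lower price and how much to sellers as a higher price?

Buyers gain $14.4 per unit; sellers gain $21.6 per unit

Pre-subsidy: 1484/9 - (2/9)Q = 51 + (1/3)Q gives Q* = 205 and P* = 358/3.
With the rebate, buyers effectively pay Pb = Ps − 36, where Ps is the price sellers receive.
On the curves, Pb = 1484/9 - (2/9)Q and Ps = 51 + (1/3)Q; the wedge Ps − Pb = 36 gives 51 + (1/3)Q − (1484/9 - (2/9)Q) = 36, so Q' = 269.8.
Then Pb = 1484/9 − (2/9)·269.8 = 1574/15 and Ps = 51 + (1/3)·269.8 = 2114/15.
Buyers' price falls by P* − Pb = 358/3 − 1574/15 = 14.4; sellers' price rises by Ps − P* = 2114/15 − 358/3 = 21.6.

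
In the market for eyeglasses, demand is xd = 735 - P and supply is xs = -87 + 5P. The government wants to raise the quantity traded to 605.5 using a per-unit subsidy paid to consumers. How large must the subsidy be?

Required subsidy s = 9 per unit

At x = 605.5, invert demand for the buyer price: Pb = (735 − 605.5)/1 = 129.5; invert supply for the seller price: Ps = (605.5 − (-87))/5 = 138.5.
The subsidy must fill the gap: s = Ps − Pb = 138.5 − 129.5 = 9.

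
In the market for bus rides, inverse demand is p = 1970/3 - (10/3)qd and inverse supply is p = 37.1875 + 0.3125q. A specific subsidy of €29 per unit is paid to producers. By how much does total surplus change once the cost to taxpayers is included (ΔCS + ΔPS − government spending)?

Pre-subsidy: 1970/3 - (10/3)q = 37.1875 + 0.3125q gives q* = 5947/35 and p* = 632/7.
With the subsidy, sellers receive ps = pb + 29 for each unit, where pb is the price buyers pay.
On the curves, pb = 1970/3 - (10/3)q and ps = 37.1875 + 0.3125q; the wedge ps − pb = 29 gives 37.1875 + 0.3125q − (1970/3 - (10/3)q) = 29, so q' = 31127/175.
Then pb = 1970/3 − (10/3)·(31127/175) = 2232/35 and ps = 37.1875 + 0.3125·(31127/175) = 3247/35.
ΔCS = ½(5947/35 + 31127/175)(632/7 − 2232/35) = 28239968/6125; ΔPS = ½(5947/35 + 31127/175)(3247/35 − 632/7) = 2647497/6125.
Government spending = 29 × 31127/175 = 902683/175.
Net change = 28239968/6125 + 2647497/6125 − 902683/175 = -20184/175. The loss equals the DWL triangle ½·29·1392/175.

Net change in total surplus = -20184/175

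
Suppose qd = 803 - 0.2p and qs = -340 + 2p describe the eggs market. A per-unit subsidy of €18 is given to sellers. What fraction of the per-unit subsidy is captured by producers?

Pre-subsidy: 803 - 0.2p = -340 + 2p gives p* = 5715/11, q* = 7690/11.
With the subsidy, sellers receive ps = pb + 18 for each unit, where pb is the price buyers pay.
Supply in terms of pb becomes qs = -340 + 2(pb + 18) = -304 + 2pb. Setting this equal to demand: 803 - 0.2pb = -304 + 2pb, so pb = 5535/11.
Sellers receive ps = 5535/11 + 18 = 5733/11; q' = 803 − 0.2·(5535/11) = 7726/11.
Buyers' price falls by p* − pb = 5715/11 − 5535/11 = 180/11; sellers' price rises by ps − p* = 5733/11 − 5715/11 = 18/11.
So producers capture (18/11)/18 = 1/11 of each unit of subsidy.

Producer share = 1/11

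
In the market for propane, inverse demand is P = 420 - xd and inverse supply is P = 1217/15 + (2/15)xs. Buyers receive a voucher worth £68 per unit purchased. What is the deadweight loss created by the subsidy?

Deadweight loss = £2040

Pre-subsidy: 420 - x = 1217/15 + (2/15)x gives x* = 299 and P* = 121.
With the rebate, buyers effectively pay Pb = Ps − 68, where Ps is the price sellers receive.
On the curves, Pb = 420 - x and Ps = 1217/15 + (2/15)x; the wedge Ps − Pb = 68 gives 1217/15 + (2/15)x − (420 - x) = 68, so x' = 359.
Then Pb = 420 − 1·359 = 61 and Ps = 1217/15 + (2/15)·359 = 129.
The subsidy expands output by 359 − 299 = 60 past the efficient level; on those units the gap between marginal cost and willingness to pay runs from 0 up to 68.
DWL = ½ × 68 × 60 = 2040.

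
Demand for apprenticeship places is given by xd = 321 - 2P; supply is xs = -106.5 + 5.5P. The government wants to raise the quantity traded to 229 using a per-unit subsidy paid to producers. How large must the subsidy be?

Required subsidy s = 15 per unit

At x = 229, invert demand for the buyer price: Pb = (321 − 229)/2 = 46; invert supply for the seller price: Ps = (229 − (-106.5))/5.5 = 61.
The subsidy must fill the gap: s = Ps − Pb = 61 − 46 = 15.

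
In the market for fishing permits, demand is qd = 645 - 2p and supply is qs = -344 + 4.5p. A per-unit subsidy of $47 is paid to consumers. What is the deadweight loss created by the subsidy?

Pre-subsidy: 645 - 2p = -344 + 4.5p gives p* = 1978/13, q* = 4429/13.
With the rebate, buyers effectively pay pb = ps − 47, where ps is the price sellers receive.
Demand in terms of ps becomes qd = 645 − 2(ps − 47) = 739 - 2ps. Setting this equal to supply: 739 - 2ps = -344 + 4.5ps, so ps = 2166/13.
Buyers pay pb = 2166/13 − 47 = 1555/13; q' = -344 + 4.5·(2166/13) = 5275/13.
The subsidy expands output by 5275/13 − 4429/13 = 846/13 past the efficient level; on those units the gap between marginal cost and willingness to pay runs from 0 up to 47.
DWL = ½ × 47 × 846/13 = 19881/13.

Deadweight loss = 19881/13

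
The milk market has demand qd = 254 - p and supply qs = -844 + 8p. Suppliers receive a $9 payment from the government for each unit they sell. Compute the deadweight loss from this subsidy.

Deadweight loss = $36

Pre-subsidy: 254 - p = -844 + 8p gives p* = 122, q* = 132.
With the subsidy, sellers receive ps = pb + 9 for each unit, where pb is the price buyers pay.
Supply in terms of pb becomes qs = -844 + 8(pb + 9) = -772 + 8pb. Setting this equal to demand: 254 - pb = -772 + 8pb, so pb = 114.
Sellers receive ps = 114 + 9 = 123; q' = 254 − 1·114 = 140.
The subsidy expands output by 140 − 132 = 8 past the efficient level; on those units the gap between marginal cost and willingness to pay runs from 0 up to 9.
DWL = ½ × 9 × 8 = 36.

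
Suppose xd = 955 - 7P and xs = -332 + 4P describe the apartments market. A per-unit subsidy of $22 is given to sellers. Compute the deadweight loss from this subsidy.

Deadweight loss = $616

Pre-subsidy: 955 - 7P = -332 + 4P gives P* = 117, x* = 136.
With the subsidy, sellers receive Ps = Pb + 22 for each unit, where Pb is the price buyers pay.
Supply in terms of Pb becomes xs = -332 + 4(Pb + 22) = -244 + 4Pb. Setting this equal to demand: 955 - 7Pb = -244 + 4Pb, so Pb = 109.
Sellers receive Ps = 109 + 22 = 131; x' = 955 − 7·109 = 192.
The subsidy expands output by 192 − 136 = 56 past the efficient level; on those units the gap between marginal cost and willingness to pay runs from 0 up to 22.
DWL = ½ × 22 × 56 = 616.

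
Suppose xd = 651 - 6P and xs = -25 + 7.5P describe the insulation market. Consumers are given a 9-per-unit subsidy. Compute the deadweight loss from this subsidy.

Deadweight loss = 135

Pre-subsidy: 651 - 6P = -25 + 7.5P gives P* = 1352/27, x* = 3155/9.
With the rebate, buyers effectively pay Pb = Ps − 9, where Ps is the price sellers receive.
Demand in terms of Ps becomes xd = 651 − 6(Ps − 9) = 705 - 6Ps. Setting this equal to supply: 705 - 6Ps = -25 + 7.5Ps, so Ps = 1460/27.
Buyers pay Pb = 1460/27 − 9 = 1217/27; x' = -25 + 7.5·(1460/27) = 3425/9.
The subsidy expands output by 3425/9 − 3155/9 = 30 past the efficient level; on those units the gap between marginal cost and willingness to pay runs from 0 up to 9.
DWL = ½ × 9 × 30 = 135.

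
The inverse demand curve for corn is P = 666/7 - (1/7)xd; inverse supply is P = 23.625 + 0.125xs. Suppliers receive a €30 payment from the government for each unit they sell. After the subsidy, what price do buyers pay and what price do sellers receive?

Buyers pay €41; sellers receive €71

Pre-subsidy: 666/7 - (1/7)x = 23.625 + 0.125x gives x* = 267 and P* = 57.
With the subsidy, sellers receive Ps = Pb + 30 for each unit, where Pb is the price buyers pay.
On the curves, Pb = 666/7 - (1/7)x and Ps = 23.625 + 0.125x; the wedge Ps − Pb = 30 gives 23.625 + 0.125x − (666/7 - (1/7)x) = 30, so x' = 379.
Then Pb = 666/7 − (1/7)·379 = 41 and Ps = 23.625 + 0.125·379 = 71.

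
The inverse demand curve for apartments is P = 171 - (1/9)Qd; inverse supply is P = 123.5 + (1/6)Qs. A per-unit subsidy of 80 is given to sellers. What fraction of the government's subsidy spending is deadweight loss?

Pre-subsidy: 171 - (1/9)Q = 123.5 + (1/6)Q gives Q* = 171 and P* = 152.
With the subsidy, sellers receive Ps = Pb + 80 for each unit, where Pb is the price buyers pay.
On the curves, Pb = 171 - (1/9)Q and Ps = 123.5 + (1/6)Q; the wedge Ps − Pb = 80 gives 123.5 + (1/6)Q − (171 - (1/9)Q) = 80, so Q' = 459.
Then Pb = 171 − (1/9)·459 = 120 and Ps = 123.5 + (1/6)·459 = 200.
ΔCS = ½(171 + 459)(152 − 120) = 10080; ΔPS = ½(171 + 459)(200 − 152) = 15120.
Government spending = 80 × 459 = 36720.
DWL = ½ × 80 × (459 − 171) = 11520; fraction = 11520 / 36720 = 16/51.

DWL / government spending = 16/51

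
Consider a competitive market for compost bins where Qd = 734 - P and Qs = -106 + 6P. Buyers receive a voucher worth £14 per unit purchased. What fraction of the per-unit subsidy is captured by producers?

Pre-subsidy: 734 - P = -106 + 6P gives P* = 120, Q* = 614.
With the rebate, buyers effectively pay Pb = Ps − 14, where Ps is the price sellers receive.
Demand in terms of Ps becomes Qd = 734 − 1(Ps − 14) = 748 - Ps. Setting this equal to supply: 748 - Ps = -106 + 6Ps, so Ps = 122.
Buyers pay Pb = 122 − 14 = 108; Q' = -106 + 6·122 = 626.
Buyers' price falls by P* − Pb = 120 − 108 = 12; sellers' price rises by Ps − P* = 122 − 120 = 2.
So producers capture 2/14 = 1/7 of each unit of subsidy.

Producer share = 1/7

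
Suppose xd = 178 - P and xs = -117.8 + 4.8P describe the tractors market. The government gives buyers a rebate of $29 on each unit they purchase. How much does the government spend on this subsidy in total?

Pre-subsidy: 178 - P = -117.8 + 4.8P gives P* = 51, x* = 127.
With the rebate, buyers effectively pay Pb = Ps − 29, where Ps is the price sellers receive.
Demand in terms of Ps becomes xd = 178 − 1(Ps − 29) = 207 - Ps. Setting this equal to supply: 207 - Ps = -117.8 + 4.8Ps, so Ps = 56.
Buyers pay Pb = 56 − 29 = 27; x' = -117.8 + 4.8·56 = 151.
Government outlay = subsidy × quantity = 29 × 151 = 4379.

Government cost = $4379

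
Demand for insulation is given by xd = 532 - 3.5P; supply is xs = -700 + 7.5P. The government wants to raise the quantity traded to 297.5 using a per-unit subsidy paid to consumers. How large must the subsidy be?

At x = 297.5, invert demand for the buyer price: Pb = (532 − 297.5)/3.5 = 67; invert supply for the seller price: Ps = (297.5 − (-700))/7.5 = 133.
The subsidy must fill the gap: s = Ps − Pb = 133 − 67 = 66.

Required subsidy s = 66 per unit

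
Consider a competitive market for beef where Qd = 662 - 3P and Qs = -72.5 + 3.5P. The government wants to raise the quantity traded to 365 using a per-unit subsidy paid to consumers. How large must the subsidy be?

At Q = 365, invert demand for the buyer price: Pb = (662 − 365)/3 = 99; invert supply for the seller price: Ps = (365 − (-72.5))/3.5 = 125.
The subsidy must fill the gap: s = Ps − Pb = 125 − 99 = 26.

Required subsidy s = 26 per unit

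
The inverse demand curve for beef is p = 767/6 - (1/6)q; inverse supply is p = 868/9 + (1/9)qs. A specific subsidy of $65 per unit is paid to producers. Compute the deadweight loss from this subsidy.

Pre-subsidy: 767/6 - (1/6)q = 868/9 + (1/9)q gives q* = 113 and p* = 109.
With the subsidy, sellers receive ps = pb + 65 for each unit, where pb is the price buyers pay.
On the curves, pb = 767/6 - (1/6)q and ps = 868/9 + (1/9)q; the wedge ps − pb = 65 gives 868/9 + (1/9)q − (767/6 - (1/6)q) = 65, so q' = 347.
Then pb = 767/6 − (1/6)·347 = 70 and ps = 868/9 + (1/9)·347 = 135.
The subsidy expands output by 347 − 113 = 234 past the efficient level; on those units the gap between marginal cost and willingness to pay runs from 0 up to 65.
DWL = ½ × 65 × 234 = 7605.

Deadweight loss = $7605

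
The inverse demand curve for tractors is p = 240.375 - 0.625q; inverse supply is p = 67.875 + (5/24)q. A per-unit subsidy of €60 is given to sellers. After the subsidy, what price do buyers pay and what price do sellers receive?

Pre-subsidy: 240.375 - 0.625q = 67.875 + (5/24)q gives q* = 207 and p* = 111.
With the subsidy, sellers receive ps = pb + 60 for each unit, where pb is the price buyers pay.
On the curves, pb = 240.375 - 0.625q and ps = 67.875 + (5/24)q; the wedge ps − pb = 60 gives 67.875 + (5/24)q − (240.375 - 0.625q) = 60, so q' = 279.
Then pb = 240.375 − 0.625·279 = 66 and ps = 67.875 + (5/24)·279 = 126.

Buyers pay €66; sellers receive €126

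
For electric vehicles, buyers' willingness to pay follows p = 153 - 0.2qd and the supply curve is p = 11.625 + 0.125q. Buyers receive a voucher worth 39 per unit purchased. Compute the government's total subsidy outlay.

Government cost = 21645

Pre-subsidy: 153 - 0.2q = 11.625 + 0.125q gives q* = 435 and p* = 66.
With the rebate, buyers effectively pay pb = ps − 39, where ps is the price sellers receive.
On the curves, pb = 153 - 0.2q and ps = 11.625 + 0.125q; the wedge ps − pb = 39 gives 11.625 + 0.125q − (153 - 0.2q) = 39, so q' = 555.
Then pb = 153 − 0.2·555 = 42 and ps = 11.625 + 0.125·555 = 81.
Government outlay = subsidy × quantity = 39 × 555 = 21645.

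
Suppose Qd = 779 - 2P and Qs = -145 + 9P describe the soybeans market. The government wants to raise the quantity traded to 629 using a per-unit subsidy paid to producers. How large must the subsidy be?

Required subsidy s = 11 per unit

At Q = 629, invert demand for the buyer price: Pb = (779 − 629)/2 = 75; invert supply for the seller price: Ps = (629 − (-145))/9 = 86.
The subsidy must fill the gap: s = Ps − Pb = 86 − 75 = 11.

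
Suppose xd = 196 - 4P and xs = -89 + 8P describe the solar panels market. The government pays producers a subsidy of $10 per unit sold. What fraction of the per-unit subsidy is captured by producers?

Pre-subsidy: 196 - 4P = -89 + 8P gives P* = 23.75, x* = 101.
With the subsidy, sellers receive Ps = Pb + 10 for each unit, where Pb is the price buyers pay.
Supply in terms of Pb becomes xs = -89 + 8(Pb + 10) = -9 + 8Pb. Setting this equal to demand: 196 - 4Pb = -9 + 8Pb, so Pb = 205/12.
Sellers receive Ps = 205/12 + 10 = 325/12; x' = 196 − 4·(205/12) = 383/3.
Buyers' price falls by P* − Pb = 23.75 − 205/12 = 20/3; sellers' price rises by Ps − P* = 325/12 − 23.75 = 10/3.
So producers capture (10/3)/10 = 1/3 of each unit of subsidy.

Producer share = 1/3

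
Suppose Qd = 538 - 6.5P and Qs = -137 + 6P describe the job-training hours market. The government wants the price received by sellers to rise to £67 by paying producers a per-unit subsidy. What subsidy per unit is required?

At a seller price of 67, quantity supplied is -137 + 6·67 = 265.
Buyers absorb 265 only when they pay Pb with 538 − 6.5·Pb = 265, i.e. Pb = 42.
s = Ps − Pb = 67 − 42 = 25.

Required subsidy s = £25 per unit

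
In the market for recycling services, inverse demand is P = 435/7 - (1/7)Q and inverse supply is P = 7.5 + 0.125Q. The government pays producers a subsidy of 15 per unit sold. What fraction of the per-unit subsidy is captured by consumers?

Consumer share = 8/15

Pre-subsidy: 435/7 - (1/7)Q = 7.5 + 0.125Q gives Q* = 204 and P* = 33.
With the subsidy, sellers receive Ps = Pb + 15 for each unit, where Pb is the price buyers pay.
On the curves, Pb = 435/7 - (1/7)Q and Ps = 7.5 + 0.125Q; the wedge Ps − Pb = 15 gives 7.5 + 0.125Q − (435/7 - (1/7)Q) = 15, so Q' = 260.
Then Pb = 435/7 − (1/7)·260 = 25 and Ps = 7.5 + 0.125·260 = 40.
Buyers' price falls by P* − Pb = 33 − 25 = 8; sellers' price rises by Ps − P* = 40 − 33 = 7.
So consumers capture 8/15 = 8/15 of each unit of subsidy.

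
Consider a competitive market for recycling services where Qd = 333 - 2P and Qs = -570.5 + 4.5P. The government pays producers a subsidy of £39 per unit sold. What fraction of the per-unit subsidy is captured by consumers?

Consumer share = 9/13

Pre-subsidy: 333 - 2P = -570.5 + 4.5P gives P* = 139, Q* = 55.
With the subsidy, sellers receive Ps = Pb + 39 for each unit, where Pb is the price buyers pay.
Supply in terms of Pb becomes Qs = -570.5 + 4.5(Pb + 39) = -395 + 4.5Pb. Setting this equal to demand: 333 - 2Pb = -395 + 4.5Pb, so Pb = 112.
Sellers receive Ps = 112 + 39 = 151; Q' = 333 − 2·112 = 109.
Buyers' price falls by P* − Pb = 139 − 112 = 27; sellers' price rises by Ps − P* = 151 − 139 = 12.
So consumers capture 27/39 = 9/13 of each unit of subsidy.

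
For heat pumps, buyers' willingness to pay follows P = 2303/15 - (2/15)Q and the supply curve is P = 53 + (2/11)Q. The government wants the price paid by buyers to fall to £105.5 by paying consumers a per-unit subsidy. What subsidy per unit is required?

At a buyer price of 105.5, quantity demanded is 1151.5 − 7.5·105.5 = 360.25.
Sellers supply 360.25 only when they receive Ps = 53 + (2/11)·360.25 = 118.5.
s = Ps − Pb = 118.5 − 105.5 = 13.

Required subsidy s = £13 per unit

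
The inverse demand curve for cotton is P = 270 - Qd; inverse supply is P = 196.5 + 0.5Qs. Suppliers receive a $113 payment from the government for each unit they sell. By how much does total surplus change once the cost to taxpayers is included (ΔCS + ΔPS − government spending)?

Pre-subsidy: 270 - Q = 196.5 + 0.5Q gives Q* = 49 and P* = 221.
With the subsidy, sellers receive Ps = Pb + 113 for each unit, where Pb is the price buyers pay.
On the curves, Pb = 270 - Q and Ps = 196.5 + 0.5Q; the wedge Ps − Pb = 113 gives 196.5 + 0.5Q − (270 - Q) = 113, so Q' = 373/3.
Then Pb = 270 − 1·(373/3) = 437/3 and Ps = 196.5 + 0.5·(373/3) = 776/3.
ΔCS = ½(49 + 373/3)(221 − 437/3) = 58760/9; ΔPS = ½(49 + 373/3)(776/3 − 221) = 29380/9.
Government spending = 113 × 373/3 = 42149/3.
Net change = 58760/9 + 29380/9 − 42149/3 = -12769/3. The loss equals the DWL triangle ½·113·226/3.

Net change in total surplus = -12769/3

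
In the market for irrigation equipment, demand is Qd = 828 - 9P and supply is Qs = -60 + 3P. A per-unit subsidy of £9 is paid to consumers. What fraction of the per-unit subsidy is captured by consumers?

Consumer share = 0.25

Pre-subsidy: 828 - 9P = -60 + 3P gives P* = 74, Q* = 162.
With the rebate, buyers effectively pay Pb = Ps − 9, where Ps is the price sellers receive.
Demand in terms of Ps becomes Qd = 828 − 9(Ps − 9) = 909 - 9Ps. Setting this equal to supply: 909 - 9Ps = -60 + 3Ps, so Ps = 80.75.
Buyers pay Pb = 80.75 − 9 = 71.75; Q' = -60 + 3·80.75 = 182.25.
Buyers' price falls by P* − Pb = 74 − 71.75 = 2.25; sellers' price rises by Ps − P* = 80.75 − 74 = 6.75.
So consumers capture 2.25/9 = 0.25 of each unit of subsidy.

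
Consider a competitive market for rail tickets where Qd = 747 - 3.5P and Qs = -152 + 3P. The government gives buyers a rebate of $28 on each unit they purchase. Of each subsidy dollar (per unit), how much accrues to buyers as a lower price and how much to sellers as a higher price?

Pre-subsidy: 747 - 3.5P = -152 + 3P gives P* = 1798/13, Q* = 3418/13.
With the rebate, buyers effectively pay Pb = Ps − 28, where Ps is the price sellers receive.
Demand in terms of Ps becomes Qd = 747 − 3.5(Ps − 28) = 845 - 3.5Ps. Setting this equal to supply: 845 - 3.5Ps = -152 + 3Ps, so Ps = 1994/13.
Buyers pay Pb = 1994/13 − 28 = 1630/13; Q' = -152 + 3·(1994/13) = 4006/13.
Buyers' price falls by P* − Pb = 1798/13 − 1630/13 = 168/13; sellers' price rises by Ps − P* = 1994/13 − 1798/13 = 196/13.

Buyers gain 168/13 per unit; sellers gain 196/13 per unit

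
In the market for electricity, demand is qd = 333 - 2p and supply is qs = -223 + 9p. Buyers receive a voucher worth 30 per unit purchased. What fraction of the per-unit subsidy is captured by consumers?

Consumer share = 9/11

Pre-subsidy: 333 - 2p = -223 + 9p gives p* = 556/11, q* = 2551/11.
With the rebate, buyers effectively pay pb = ps − 30, where ps is the price sellers receive.
Demand in terms of ps becomes qd = 333 − 2(ps − 30) = 393 - 2ps. Setting this equal to supply: 393 - 2ps = -223 + 9ps, so ps = 56.
Buyers pay pb = 56 − 30 = 26; q' = -223 + 9·56 = 281.
Buyers' price falls by p* − pb = 556/11 − 26 = 270/11; sellers' price rises by ps − p* = 56 − 556/11 = 60/11.
So consumers capture (270/11)/30 = 9/11 of each unit of subsidy.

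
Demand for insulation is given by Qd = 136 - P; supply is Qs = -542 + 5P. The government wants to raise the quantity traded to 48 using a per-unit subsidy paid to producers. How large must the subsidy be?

At Q = 48, invert demand for the buyer price: Pb = (136 − 48)/1 = 88; invert supply for the seller price: Ps = (48 − (-542))/5 = 118.
The subsidy must fill the gap: s = Ps − Pb = 118 − 88 = 30.

Required subsidy s = 30 per unit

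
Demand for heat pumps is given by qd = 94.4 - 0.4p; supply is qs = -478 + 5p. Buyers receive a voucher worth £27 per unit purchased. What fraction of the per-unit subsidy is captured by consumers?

Consumer share = 25/27

Pre-subsidy: 94.4 - 0.4p = -478 + 5p gives p* = 106, q* = 52.
With the rebate, buyers effectively pay pb = ps − 27, where ps is the price sellers receive.
Demand in terms of ps becomes qd = 94.4 − 0.4(ps − 27) = 105.2 - 0.4ps. Setting this equal to supply: 105.2 - 0.4ps = -478 + 5ps, so ps = 108.
Buyers pay pb = 108 − 27 = 81; q' = -478 + 5·108 = 62.
Buyers' price falls by p* − pb = 106 − 81 = 25; sellers' price rises by ps − p* = 108 − 106 = 2.
So consumers capture 25/27 = 25/27 of each unit of subsidy.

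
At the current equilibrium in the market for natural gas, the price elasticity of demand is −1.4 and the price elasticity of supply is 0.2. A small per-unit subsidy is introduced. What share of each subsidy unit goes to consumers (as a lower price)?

Consumer share = 0.125

For a small subsidy around the equilibrium, the benefit split depends on the relative slopes, which at a point are proportional to the elasticities.
Buyer share = εs/(εs + |εd|) = 0.2/(0.2 + 1.4) = 0.125; seller share = |εd|/(εs + |εd|) = 0.875.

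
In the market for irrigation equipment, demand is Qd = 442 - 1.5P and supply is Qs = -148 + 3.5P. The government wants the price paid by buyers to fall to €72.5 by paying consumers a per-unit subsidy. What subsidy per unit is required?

Required subsidy s = €65 per unit

At a buyer price of 72.5, quantity demanded is 442 − 1.5·72.5 = 333.25.
Sellers supply 333.25 only when they receive Ps with -148 + 3.5·Ps = 333.25, i.e. Ps = 137.5.
s = Ps − Pb = 137.5 − 72.5 = 65.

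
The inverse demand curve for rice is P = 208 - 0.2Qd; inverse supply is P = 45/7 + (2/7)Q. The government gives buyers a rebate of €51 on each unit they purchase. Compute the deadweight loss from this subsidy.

Deadweight loss = €2677.5

Pre-subsidy: 208 - 0.2Q = 45/7 + (2/7)Q gives Q* = 415 and P* = 125.
With the rebate, buyers effectively pay Pb = Ps − 51, where Ps is the price sellers receive.
On the curves, Pb = 208 - 0.2Q and Ps = 45/7 + (2/7)Q; the wedge Ps − Pb = 51 gives 45/7 + (2/7)Q − (208 - 0.2Q) = 51, so Q' = 520.
Then Pb = 208 − 0.2·520 = 104 and Ps = 45/7 + (2/7)·520 = 155.
The subsidy expands output by 520 − 415 = 105 past the efficient level; on those units the gap between marginal cost and willingness to pay runs from 0 up to 51.
DWL = ½ × 51 × 105 = 2677.5.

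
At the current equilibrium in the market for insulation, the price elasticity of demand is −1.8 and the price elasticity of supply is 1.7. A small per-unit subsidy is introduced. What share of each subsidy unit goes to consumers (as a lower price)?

Consumer share = 17/35

For a small subsidy around the equilibrium, the benefit split depends on the relative slopes, which at a point are proportional to the elasticities.
Buyer share = εs/(εs + |εd|) = 1.7/(1.7 + 1.8) = 17/35; seller share = |εd|/(εs + |εd|) = 18/35.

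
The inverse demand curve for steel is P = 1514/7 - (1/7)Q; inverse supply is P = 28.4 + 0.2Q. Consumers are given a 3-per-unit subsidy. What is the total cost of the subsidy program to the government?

Government cost = 1670.25

Pre-subsidy: 1514/7 - (1/7)Q = 28.4 + 0.2Q gives Q* = 548 and P* = 138.
With the rebate, buyers effectively pay Pb = Ps − 3, where Ps is the price sellers receive.
On the curves, Pb = 1514/7 - (1/7)Q and Ps = 28.4 + 0.2Q; the wedge Ps − Pb = 3 gives 28.4 + 0.2Q − (1514/7 - (1/7)Q) = 3, so Q' = 556.75.
Then Pb = 1514/7 − (1/7)·556.75 = 136.75 and Ps = 28.4 + 0.2·556.75 = 139.75.
Government outlay = subsidy × quantity = 3 × 556.75 = 1670.25.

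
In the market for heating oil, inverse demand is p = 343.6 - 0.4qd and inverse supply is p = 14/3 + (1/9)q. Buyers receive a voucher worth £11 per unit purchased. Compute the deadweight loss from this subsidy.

Deadweight loss = 5445/46

Pre-subsidy: 343.6 - 0.4q = 14/3 + (1/9)q gives q* = 15252/23 and p* = 1802/23.
With the rebate, buyers effectively pay pb = ps − 11, where ps is the price sellers receive.
On the curves, pb = 343.6 - 0.4q and ps = 14/3 + (1/9)q; the wedge ps − pb = 11 gives 14/3 + (1/9)q − (343.6 - 0.4q) = 11, so q' = 15747/23.
Then pb = 343.6 − 0.4·(15747/23) = 1604/23 and ps = 14/3 + (1/9)·(15747/23) = 1857/23.
The subsidy expands output by 15747/23 − 15252/23 = 495/23 past the efficient level; on those units the gap between marginal cost and willingness to pay runs from 0 up to 11.
DWL = ½ × 11 × 495/23 = 5445/46.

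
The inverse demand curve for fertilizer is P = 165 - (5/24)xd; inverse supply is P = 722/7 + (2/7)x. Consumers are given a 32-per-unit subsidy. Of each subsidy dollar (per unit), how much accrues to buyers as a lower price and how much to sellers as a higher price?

Buyers gain 1120/83 per unit; sellers gain 1536/83 per unit

Pre-subsidy: 165 - (5/24)x = 722/7 + (2/7)x gives x* = 10392/83 and P* = 11530/83.
With the rebate, buyers effectively pay Pb = Ps − 32, where Ps is the price sellers receive.
On the curves, Pb = 165 - (5/24)x and Ps = 722/7 + (2/7)x; the wedge Ps − Pb = 32 gives 722/7 + (2/7)x − (165 - (5/24)x) = 32, so x' = 15768/83.
Then Pb = 165 − (5/24)·(15768/83) = 10410/83 and Ps = 722/7 + (2/7)·(15768/83) = 13066/83.
Buyers' price falls by P* − Pb = 11530/83 − 10410/83 = 1120/83; sellers' price rises by Ps − P* = 13066/83 − 11530/83 = 1536/83.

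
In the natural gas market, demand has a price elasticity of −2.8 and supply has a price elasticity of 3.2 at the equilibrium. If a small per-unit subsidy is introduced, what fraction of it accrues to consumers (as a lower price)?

For a small subsidy around the equilibrium, the benefit split depends on the relative slopes, which at a point are proportional to the elasticities.
Buyer share = εs/(εs + |εd|) = 3.2/(3.2 + 2.8) = 8/15; seller share = |εd|/(εs + |εd|) = 7/15.

Consumer share = 8/15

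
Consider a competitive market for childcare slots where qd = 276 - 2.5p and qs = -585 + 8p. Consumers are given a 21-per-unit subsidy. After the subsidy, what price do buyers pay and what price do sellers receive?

Pre-subsidy: 276 - 2.5p = -585 + 8p gives p* = 82, q* = 71.
With the rebate, buyers effectively pay pb = ps − 21, where ps is the price sellers receive.
Demand in terms of ps becomes qd = 276 − 2.5(ps − 21) = 328.5 - 2.5ps. Setting this equal to supply: 328.5 - 2.5ps = -585 + 8ps, so ps = 87.
Buyers pay pb = 87 − 21 = 66; q' = -585 + 8·87 = 111.

Buyers pay 66; sellers receive 87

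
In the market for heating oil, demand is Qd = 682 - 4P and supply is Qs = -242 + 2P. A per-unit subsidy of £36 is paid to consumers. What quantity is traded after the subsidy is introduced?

Pre-subsidy: 682 - 4P = -242 + 2P gives P* = 154, Q* = 66.
With the rebate, buyers effectively pay Pb = Ps − 36, where Ps is the price sellers receive.
Demand in terms of Ps becomes Qd = 682 − 4(Ps − 36) = 826 - 4Ps. Setting this equal to supply: 826 - 4Ps = -242 + 2Ps, so Ps = 178.
Buyers pay Pb = 178 − 36 = 142; Q' = -242 + 2·178 = 114.

Q' = 114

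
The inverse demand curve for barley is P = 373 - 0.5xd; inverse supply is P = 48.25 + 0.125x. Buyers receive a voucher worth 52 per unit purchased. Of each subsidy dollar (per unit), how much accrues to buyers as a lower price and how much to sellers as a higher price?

Buyers gain 41.6 per unit; sellers gain 10.4 per unit

Pre-subsidy: 373 - 0.5x = 48.25 + 0.125x gives x* = 519.6 and P* = 113.2.
With the rebate, buyers effectively pay Pb = Ps − 52, where Ps is the price sellers receive.
On the curves, Pb = 373 - 0.5x and Ps = 48.25 + 0.125x; the wedge Ps − Pb = 52 gives 48.25 + 0.125x − (373 - 0.5x) = 52, so x' = 602.8.
Then Pb = 373 − 0.5·602.8 = 71.6 and Ps = 48.25 + 0.125·602.8 = 123.6.
Buyers' price falls by P* − Pb = 113.2 − 71.6 = 41.6; sellers' price rises by Ps − P* = 123.6 − 113.2 = 10.4.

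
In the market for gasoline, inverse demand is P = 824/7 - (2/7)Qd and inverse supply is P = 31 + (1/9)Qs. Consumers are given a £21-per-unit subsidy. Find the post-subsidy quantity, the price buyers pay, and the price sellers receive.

Q' = 271.44; buyers pay £40.16; sellers receive £61.16

Pre-subsidy: 824/7 - (2/7)Q = 31 + (1/9)Q gives Q* = 218.52 and P* = 55.28.
With the rebate, buyers effectively pay Pb = Ps − 21, where Ps is the price sellers receive.
On the curves, Pb = 824/7 - (2/7)Q and Ps = 31 + (1/9)Q; the wedge Ps − Pb = 21 gives 31 + (1/9)Q − (824/7 - (2/7)Q) = 21, so Q' = 271.44.
Then Pb = 824/7 − (2/7)·271.44 = 40.16 and Ps = 31 + (1/9)·271.44 = 61.16.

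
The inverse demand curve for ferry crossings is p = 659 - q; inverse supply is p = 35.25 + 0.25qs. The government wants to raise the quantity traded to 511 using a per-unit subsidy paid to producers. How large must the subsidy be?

At q = 511, from the demand curve buyers pay pb = 659 − 1·511 = 148; from the supply curve sellers need ps = 35.25 + 0.25·511 = 163.
The subsidy must fill the gap: s = ps − pb = 163 − 148 = 15.

Required subsidy s = 15 per unit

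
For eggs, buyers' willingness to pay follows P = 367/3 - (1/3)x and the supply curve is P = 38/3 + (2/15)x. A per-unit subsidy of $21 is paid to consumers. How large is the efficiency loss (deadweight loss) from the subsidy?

Pre-subsidy: 367/3 - (1/3)x = 38/3 + (2/15)x gives x* = 235 and P* = 44.
With the rebate, buyers effectively pay Pb = Ps − 21, where Ps is the price sellers receive.
On the curves, Pb = 367/3 - (1/3)x and Ps = 38/3 + (2/15)x; the wedge Ps − Pb = 21 gives 38/3 + (2/15)x − (367/3 - (1/3)x) = 21, so x' = 280.
Then Pb = 367/3 − (1/3)·280 = 29 and Ps = 38/3 + (2/15)·280 = 50.
The subsidy expands output by 280 − 235 = 45 past the efficient level; on those units the gap between marginal cost and willingness to pay runs from 0 up to 21.
DWL = ½ × 21 × 45 = 472.5.

Deadweight loss = $472.5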